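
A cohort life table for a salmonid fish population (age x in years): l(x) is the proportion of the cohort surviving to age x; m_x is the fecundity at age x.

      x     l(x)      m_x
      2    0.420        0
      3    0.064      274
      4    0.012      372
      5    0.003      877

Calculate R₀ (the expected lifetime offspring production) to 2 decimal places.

R₀ = Σ l(x) m_x:
  age 2: 0.420 × 0 = 0.0000
  age 3: 0.064 × 274 = 17.5360
  age 4: 0.012 × 372 = 4.4640
  age 5: 0.003 × 877 = 2.6310
R₀ = 0.0000 + 17.5360 + 4.4640 + 2.6310 = 24.6310

24.63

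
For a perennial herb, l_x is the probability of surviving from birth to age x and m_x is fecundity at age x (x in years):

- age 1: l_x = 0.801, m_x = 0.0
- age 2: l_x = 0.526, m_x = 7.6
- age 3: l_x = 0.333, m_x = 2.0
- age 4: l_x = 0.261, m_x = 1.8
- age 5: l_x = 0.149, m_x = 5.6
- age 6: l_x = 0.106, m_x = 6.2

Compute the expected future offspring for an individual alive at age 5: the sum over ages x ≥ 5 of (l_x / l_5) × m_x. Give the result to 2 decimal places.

10.01

l_5 = 0.149. Conditional survival from age 5 to x is l_x / l_5.
  x=5: (0.149/0.149) × 5.6 = 5.6000
  x=6: (0.106/0.149) × 6.2 = 4.4107
Sum = 5.6000 + 4.4107 = 10.0107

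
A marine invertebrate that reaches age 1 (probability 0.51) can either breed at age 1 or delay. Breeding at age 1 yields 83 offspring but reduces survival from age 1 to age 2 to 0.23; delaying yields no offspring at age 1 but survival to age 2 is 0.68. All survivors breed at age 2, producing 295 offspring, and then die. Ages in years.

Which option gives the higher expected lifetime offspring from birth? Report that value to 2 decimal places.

102.31

breed at age 1: R₀ = 0.51 × (83 + 0.23 × 295) = 0.51 × 150.8500 = 76.9335
delay to age 2: R₀ = 0.51 × (0.68 × 295) = 0.51 × 200.6000 = 102.3060
Higher: delay to age 2 (102.3060).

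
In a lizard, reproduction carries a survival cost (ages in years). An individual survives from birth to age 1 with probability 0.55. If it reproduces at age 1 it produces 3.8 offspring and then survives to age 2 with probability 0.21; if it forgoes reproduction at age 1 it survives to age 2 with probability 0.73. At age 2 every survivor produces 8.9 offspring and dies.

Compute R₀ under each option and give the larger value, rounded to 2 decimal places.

3.57

breed at age 1: R₀ = 0.55 × (3.8 + 0.21 × 8.9) = 0.55 × 5.6690 = 3.1179
delay to age 2: R₀ = 0.55 × (0.73 × 8.9) = 0.55 × 6.4970 = 3.5734
Higher: delay to age 2 (3.5734).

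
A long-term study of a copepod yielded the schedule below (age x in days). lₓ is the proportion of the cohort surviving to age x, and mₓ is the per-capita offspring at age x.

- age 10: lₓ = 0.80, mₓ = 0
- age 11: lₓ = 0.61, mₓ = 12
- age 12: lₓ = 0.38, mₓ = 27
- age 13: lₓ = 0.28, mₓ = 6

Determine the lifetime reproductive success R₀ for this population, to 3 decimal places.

R₀ = Σ lₓ mₓ:
  age 10: 0.80 × 0 = 0.0000
  age 11: 0.61 × 12 = 7.3200
  age 12: 0.38 × 27 = 10.2600
  age 13: 0.28 × 6 = 1.6800
R₀ = 0.0000 + 7.3200 + 10.2600 + 1.6800 = 19.2600

19.260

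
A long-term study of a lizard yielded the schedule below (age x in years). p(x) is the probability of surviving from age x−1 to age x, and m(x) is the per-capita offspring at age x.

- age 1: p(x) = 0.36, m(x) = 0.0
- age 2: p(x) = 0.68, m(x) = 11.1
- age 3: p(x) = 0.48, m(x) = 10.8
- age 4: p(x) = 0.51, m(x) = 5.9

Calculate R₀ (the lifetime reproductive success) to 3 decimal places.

4.340

Survivorship from birth: l_x = p_1·p_2·…·p_x.
  l_1 = 0.36000
  l_2 = 0.24480
  l_3 = 0.11750
  l_4 = 0.05993
R₀ = Σ l_x m(x):
  age 1: 0.36000 × 0.0 = 0.0000
  age 2: 0.24480 × 11.1 = 2.7173
  age 3: 0.11750 × 10.8 = 1.2690
  age 4: 0.05993 × 5.9 = 0.3536
R₀ = 0.0000 + 2.7173 + 1.2690 + 0.3536 = 4.3399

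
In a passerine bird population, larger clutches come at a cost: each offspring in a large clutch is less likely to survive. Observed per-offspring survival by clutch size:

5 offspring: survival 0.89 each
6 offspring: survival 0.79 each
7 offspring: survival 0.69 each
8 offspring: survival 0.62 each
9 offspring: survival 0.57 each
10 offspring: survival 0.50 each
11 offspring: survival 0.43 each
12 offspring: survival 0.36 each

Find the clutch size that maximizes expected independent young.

Expected independent young = c × s(c):
  c=5: 5 × 0.89 = 4.450
  c=6: 6 × 0.79 = 4.740
  c=7: 7 × 0.69 = 4.830
  c=8: 8 × 0.62 = 4.960
  c=9: 9 × 0.57 = 5.130
  c=10: 10 × 0.50 = 5.000
  c=11: 11 × 0.43 = 4.730
  c=12: 12 × 0.36 = 4.320
Maximum at c = 9 (5.130 independent young).

9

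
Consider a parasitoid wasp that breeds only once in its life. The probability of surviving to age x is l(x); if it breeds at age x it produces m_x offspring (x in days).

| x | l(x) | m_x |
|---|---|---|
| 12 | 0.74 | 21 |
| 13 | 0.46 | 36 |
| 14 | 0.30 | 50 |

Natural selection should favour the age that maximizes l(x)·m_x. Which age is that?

Expected offspring if breeding at age x = l(x) × m_x:
  age 12: 0.74 × 21 = 15.540
  age 13: 0.46 × 36 = 16.560
  age 14: 0.30 × 50 = 15.000
Maximum at age 13 (16.560).

13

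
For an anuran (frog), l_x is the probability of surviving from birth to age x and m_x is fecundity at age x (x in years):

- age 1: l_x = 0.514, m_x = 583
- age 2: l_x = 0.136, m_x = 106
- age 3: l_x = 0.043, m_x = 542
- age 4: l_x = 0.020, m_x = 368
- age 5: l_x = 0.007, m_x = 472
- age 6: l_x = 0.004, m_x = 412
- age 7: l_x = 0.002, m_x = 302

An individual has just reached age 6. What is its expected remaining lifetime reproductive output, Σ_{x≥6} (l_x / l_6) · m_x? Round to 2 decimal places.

l_6 = 0.004. Conditional survival from age 6 to x is l_x / l_6.
  x=6: (0.004/0.004) × 412 = 412.0000
  x=7: (0.002/0.004) × 302 = 151.0000
Sum = 412.0000 + 151.0000 = 563.0000

563.00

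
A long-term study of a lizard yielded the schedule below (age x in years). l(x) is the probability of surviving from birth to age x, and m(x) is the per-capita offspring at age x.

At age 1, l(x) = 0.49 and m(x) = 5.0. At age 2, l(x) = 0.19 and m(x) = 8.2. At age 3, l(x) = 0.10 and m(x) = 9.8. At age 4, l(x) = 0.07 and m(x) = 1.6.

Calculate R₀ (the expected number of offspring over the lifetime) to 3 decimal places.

R₀ = Σ l(x) m(x):
  age 1: 0.49 × 5.0 = 2.4500
  age 2: 0.19 × 8.2 = 1.5580
  age 3: 0.10 × 9.8 = 0.9800
  age 4: 0.07 × 1.6 = 0.1120
R₀ = 2.4500 + 1.5580 + 0.9800 + 0.1120 = 5.1000

5.100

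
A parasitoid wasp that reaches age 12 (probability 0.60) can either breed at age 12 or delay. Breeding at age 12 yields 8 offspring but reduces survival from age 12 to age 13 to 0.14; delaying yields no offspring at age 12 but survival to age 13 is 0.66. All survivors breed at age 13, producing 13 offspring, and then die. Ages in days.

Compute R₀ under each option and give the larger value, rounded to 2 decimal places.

5.89

breed at age 12: R₀ = 0.60 × (8 + 0.14 × 13) = 0.60 × 9.8200 = 5.8920
delay to age 13: R₀ = 0.60 × (0.66 × 13) = 0.60 × 8.5800 = 5.1480
Higher: breed at age 12 (5.8920).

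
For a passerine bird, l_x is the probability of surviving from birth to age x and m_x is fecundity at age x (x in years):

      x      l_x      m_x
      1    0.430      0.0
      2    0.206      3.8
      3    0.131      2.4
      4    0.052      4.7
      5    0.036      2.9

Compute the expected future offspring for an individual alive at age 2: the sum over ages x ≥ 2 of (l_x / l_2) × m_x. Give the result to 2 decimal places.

l_2 = 0.206. Conditional survival from age 2 to x is l_x / l_2.
  x=2: (0.206/0.206) × 3.8 = 3.8000
  x=3: (0.131/0.206) × 2.4 = 1.5262
  x=4: (0.052/0.206) × 4.7 = 1.1864
  x=5: (0.036/0.206) × 2.9 = 0.5068
Sum = 3.8000 + 1.5262 + 1.1864 + 0.5068 = 7.0194

7.02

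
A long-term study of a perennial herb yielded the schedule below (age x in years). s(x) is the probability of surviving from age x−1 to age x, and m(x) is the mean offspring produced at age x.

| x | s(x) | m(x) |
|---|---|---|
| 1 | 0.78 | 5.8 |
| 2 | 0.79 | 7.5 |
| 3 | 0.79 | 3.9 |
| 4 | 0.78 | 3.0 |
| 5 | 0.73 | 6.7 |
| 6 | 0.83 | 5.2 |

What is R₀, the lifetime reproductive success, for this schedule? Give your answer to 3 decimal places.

15.237

Survivorship from birth: l_x = s_1·s_2·…·s_x.
  l_1 = 0.78000
  l_2 = 0.61620
  l_3 = 0.48680
  l_4 = 0.37970
  l_5 = 0.27718
  l_6 = 0.23006
R₀ = Σ l_x m(x):
  age 1: 0.78000 × 5.8 = 4.5240
  age 2: 0.61620 × 7.5 = 4.6215
  age 3: 0.48680 × 3.9 = 1.8985
  age 4: 0.37970 × 3.0 = 1.1391
  age 5: 0.27718 × 6.7 = 1.8571
  age 6: 0.23006 × 5.2 = 1.1963
R₀ = 4.5240 + 4.6215 + 1.8985 + 1.1391 + 1.8571 + 1.1963 = 15.2365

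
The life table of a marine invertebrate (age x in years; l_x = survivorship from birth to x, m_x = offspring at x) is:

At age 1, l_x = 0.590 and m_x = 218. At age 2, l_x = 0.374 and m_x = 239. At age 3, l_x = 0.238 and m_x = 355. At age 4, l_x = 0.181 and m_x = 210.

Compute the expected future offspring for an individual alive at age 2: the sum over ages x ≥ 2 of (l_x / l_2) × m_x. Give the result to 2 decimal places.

566.54

l_2 = 0.374. Conditional survival from age 2 to x is l_x / l_2.
  x=2: (0.374/0.374) × 239 = 239.0000
  x=3: (0.238/0.374) × 355 = 225.9091
  x=4: (0.181/0.374) × 210 = 101.6310
Sum = 239.0000 + 225.9091 + 101.6310 = 566.5401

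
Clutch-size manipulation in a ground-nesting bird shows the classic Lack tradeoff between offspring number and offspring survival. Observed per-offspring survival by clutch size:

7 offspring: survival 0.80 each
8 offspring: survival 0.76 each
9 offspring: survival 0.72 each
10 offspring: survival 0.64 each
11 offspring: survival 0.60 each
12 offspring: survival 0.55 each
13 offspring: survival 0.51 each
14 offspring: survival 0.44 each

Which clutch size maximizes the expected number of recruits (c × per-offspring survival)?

13

Expected recruits = c × s(c):
  c=7: 7 × 0.80 = 5.600
  c=8: 8 × 0.76 = 6.080
  c=9: 9 × 0.72 = 6.480
  c=10: 10 × 0.64 = 6.400
  c=11: 11 × 0.60 = 6.600
  c=12: 12 × 0.55 = 6.600
  c=13: 13 × 0.51 = 6.630
  c=14: 14 × 0.44 = 6.160
Maximum at c = 13 (6.630 recruits).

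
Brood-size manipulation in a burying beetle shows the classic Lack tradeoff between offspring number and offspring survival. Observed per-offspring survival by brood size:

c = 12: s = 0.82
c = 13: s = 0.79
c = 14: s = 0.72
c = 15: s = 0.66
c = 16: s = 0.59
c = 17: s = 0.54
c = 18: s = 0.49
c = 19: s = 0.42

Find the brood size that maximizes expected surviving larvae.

13

Expected surviving larvae = c × s(c):
  c=12: 12 × 0.82 = 9.840
  c=13: 13 × 0.79 = 10.270
  c=14: 14 × 0.72 = 10.080
  c=15: 15 × 0.66 = 9.900
  c=16: 16 × 0.59 = 9.440
  c=17: 17 × 0.54 = 9.180
  c=18: 18 × 0.49 = 8.820
  c=19: 19 × 0.42 = 7.980
Maximum at c = 13 (10.270 surviving larvae).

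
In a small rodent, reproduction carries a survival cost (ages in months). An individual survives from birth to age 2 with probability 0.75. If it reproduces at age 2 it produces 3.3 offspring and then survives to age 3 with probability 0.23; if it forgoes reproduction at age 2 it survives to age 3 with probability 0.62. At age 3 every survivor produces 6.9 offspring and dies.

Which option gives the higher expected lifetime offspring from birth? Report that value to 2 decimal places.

3.67

breed at age 2: R₀ = 0.75 × (3.3 + 0.23 × 6.9) = 0.75 × 4.8870 = 3.6653
delay to age 3: R₀ = 0.75 × (0.62 × 6.9) = 0.75 × 4.2780 = 3.2085
Higher: breed at age 2 (3.6653).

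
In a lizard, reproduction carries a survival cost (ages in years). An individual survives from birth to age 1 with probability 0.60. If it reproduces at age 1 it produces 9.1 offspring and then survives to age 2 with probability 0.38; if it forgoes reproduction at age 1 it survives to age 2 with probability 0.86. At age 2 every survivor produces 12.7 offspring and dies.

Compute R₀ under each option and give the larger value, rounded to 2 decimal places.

breed at age 1: R₀ = 0.60 × (9.1 + 0.38 × 12.7) = 0.60 × 13.9260 = 8.3556
delay to age 2: R₀ = 0.60 × (0.86 × 12.7) = 0.60 × 10.9220 = 6.5532
Higher: breed at age 1 (8.3556).

8.36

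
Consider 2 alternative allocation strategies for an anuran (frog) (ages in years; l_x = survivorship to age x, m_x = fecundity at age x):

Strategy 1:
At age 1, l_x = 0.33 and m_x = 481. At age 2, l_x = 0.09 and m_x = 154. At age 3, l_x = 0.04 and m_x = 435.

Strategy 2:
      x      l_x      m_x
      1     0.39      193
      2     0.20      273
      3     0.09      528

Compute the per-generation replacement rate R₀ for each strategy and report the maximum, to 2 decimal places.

189.99

Strategy 1: R₀ = 0.33×481 + 0.09×154 + 0.04×435 = 189.9900
Strategy 2: R₀ = 0.39×193 + 0.20×273 + 0.09×528 = 177.3900
Highest R₀: strategy 1 with 189.9900.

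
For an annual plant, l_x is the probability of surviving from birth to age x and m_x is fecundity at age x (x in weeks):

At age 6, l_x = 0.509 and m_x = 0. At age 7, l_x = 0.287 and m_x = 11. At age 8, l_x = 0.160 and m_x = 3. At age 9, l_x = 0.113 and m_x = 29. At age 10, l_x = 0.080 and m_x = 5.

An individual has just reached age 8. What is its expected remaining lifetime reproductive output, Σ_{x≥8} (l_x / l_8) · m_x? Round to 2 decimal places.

25.98

l_8 = 0.160. Conditional survival from age 8 to x is l_x / l_8.
  x=8: (0.160/0.160) × 3 = 3.0000
  x=9: (0.113/0.160) × 29 = 20.4813
  x=10: (0.080/0.160) × 5 = 2.5000
Sum = 3.0000 + 20.4813 + 2.5000 = 25.9813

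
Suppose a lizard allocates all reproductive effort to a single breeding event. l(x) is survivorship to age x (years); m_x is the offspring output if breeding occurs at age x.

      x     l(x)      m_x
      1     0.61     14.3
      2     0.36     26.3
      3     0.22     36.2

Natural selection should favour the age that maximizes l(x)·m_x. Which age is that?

Expected offspring if breeding at age x = l(x) × m_x:
  age 1: 0.61 × 14.3 = 8.723
  age 2: 0.36 × 26.3 = 9.468
  age 3: 0.22 × 36.2 = 7.964
Maximum at age 2 (9.468).

2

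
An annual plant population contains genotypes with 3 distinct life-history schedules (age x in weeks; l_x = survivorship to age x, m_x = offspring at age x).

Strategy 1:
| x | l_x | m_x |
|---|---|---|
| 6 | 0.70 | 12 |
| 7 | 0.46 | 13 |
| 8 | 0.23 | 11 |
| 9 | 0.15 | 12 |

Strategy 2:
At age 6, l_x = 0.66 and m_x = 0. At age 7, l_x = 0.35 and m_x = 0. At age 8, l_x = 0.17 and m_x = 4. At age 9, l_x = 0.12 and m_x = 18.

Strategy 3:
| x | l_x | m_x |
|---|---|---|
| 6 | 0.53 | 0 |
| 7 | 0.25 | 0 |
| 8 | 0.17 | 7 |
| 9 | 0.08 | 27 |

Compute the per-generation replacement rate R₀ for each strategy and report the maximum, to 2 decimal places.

Strategy 1: R₀ = 0.70×12 + 0.46×13 + 0.23×11 + 0.15×12 = 18.7100
Strategy 2: R₀ = 0.66×0 + 0.35×0 + 0.17×4 + 0.12×18 = 2.8400
Strategy 3: R₀ = 0.53×0 + 0.25×0 + 0.17×7 + 0.08×27 = 3.3500
Highest R₀: strategy 1 with 18.7100.

18.71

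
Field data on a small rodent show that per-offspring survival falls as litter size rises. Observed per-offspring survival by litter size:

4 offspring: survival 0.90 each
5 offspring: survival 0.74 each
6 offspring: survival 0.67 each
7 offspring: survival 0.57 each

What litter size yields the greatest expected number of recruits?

Expected recruits = c × s(c):
  c=4: 4 × 0.90 = 3.600
  c=5: 5 × 0.74 = 3.700
  c=6: 6 × 0.67 = 4.020
  c=7: 7 × 0.57 = 3.990
Maximum at c = 6 (4.020 recruits).

6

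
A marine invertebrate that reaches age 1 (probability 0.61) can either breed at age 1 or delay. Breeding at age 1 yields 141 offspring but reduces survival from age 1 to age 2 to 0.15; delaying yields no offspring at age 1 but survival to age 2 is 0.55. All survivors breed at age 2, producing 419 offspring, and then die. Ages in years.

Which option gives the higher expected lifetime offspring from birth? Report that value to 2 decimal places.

140.57

breed at age 1: R₀ = 0.61 × (141 + 0.15 × 419) = 0.61 × 203.8500 = 124.3485
delay to age 2: R₀ = 0.61 × (0.55 × 419) = 0.61 × 230.4500 = 140.5745
Higher: delay to age 2 (140.5745).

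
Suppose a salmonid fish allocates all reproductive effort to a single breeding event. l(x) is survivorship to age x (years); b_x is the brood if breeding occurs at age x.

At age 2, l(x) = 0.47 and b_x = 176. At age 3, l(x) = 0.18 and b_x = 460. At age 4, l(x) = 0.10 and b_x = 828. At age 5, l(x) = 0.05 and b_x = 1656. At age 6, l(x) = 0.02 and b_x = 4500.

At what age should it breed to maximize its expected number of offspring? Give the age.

Expected offspring if breeding at age x = l(x) × b_x:
  age 2: 0.47 × 176 = 82.720
  age 3: 0.18 × 460 = 82.800
  age 4: 0.10 × 828 = 82.800
  age 5: 0.05 × 1656 = 82.800
  age 6: 0.02 × 4500 = 90.000
Maximum at age 6 (90.000).

6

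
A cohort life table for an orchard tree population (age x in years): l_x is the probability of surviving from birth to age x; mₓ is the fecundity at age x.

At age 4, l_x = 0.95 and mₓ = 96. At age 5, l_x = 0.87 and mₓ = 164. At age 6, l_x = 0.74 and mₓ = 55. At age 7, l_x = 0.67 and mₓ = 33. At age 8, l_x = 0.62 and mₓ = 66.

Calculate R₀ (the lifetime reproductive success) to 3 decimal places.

337.610

R₀ = Σ l_x mₓ:
  age 4: 0.95 × 96 = 91.2000
  age 5: 0.87 × 164 = 142.6800
  age 6: 0.74 × 55 = 40.7000
  age 7: 0.67 × 33 = 22.1100
  age 8: 0.62 × 66 = 40.9200
R₀ = 91.2000 + 142.6800 + 40.7000 + 22.1100 + 40.9200 = 337.6100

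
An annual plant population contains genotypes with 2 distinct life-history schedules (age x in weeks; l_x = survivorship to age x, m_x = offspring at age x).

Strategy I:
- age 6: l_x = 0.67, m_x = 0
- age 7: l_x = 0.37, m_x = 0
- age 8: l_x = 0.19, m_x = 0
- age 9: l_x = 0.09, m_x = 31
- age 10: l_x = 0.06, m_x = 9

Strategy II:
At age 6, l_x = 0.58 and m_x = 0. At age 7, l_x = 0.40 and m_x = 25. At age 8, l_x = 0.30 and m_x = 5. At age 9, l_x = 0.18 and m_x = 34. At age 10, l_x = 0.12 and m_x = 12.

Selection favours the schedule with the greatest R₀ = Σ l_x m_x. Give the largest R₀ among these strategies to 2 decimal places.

19.06

Strategy I: R₀ = 0.67×0 + 0.37×0 + 0.19×0 + 0.09×31 + 0.06×9 = 3.3300
Strategy II: R₀ = 0.58×0 + 0.40×25 + 0.30×5 + 0.18×34 + 0.12×12 = 19.0600
Highest R₀: strategy II with 19.0600.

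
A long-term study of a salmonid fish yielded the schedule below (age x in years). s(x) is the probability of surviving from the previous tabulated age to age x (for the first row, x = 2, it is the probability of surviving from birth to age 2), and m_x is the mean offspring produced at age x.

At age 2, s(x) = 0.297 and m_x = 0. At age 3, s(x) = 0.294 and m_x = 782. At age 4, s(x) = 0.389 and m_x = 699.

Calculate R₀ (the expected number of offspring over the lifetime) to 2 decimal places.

Survivorship from birth: l_x = s_2·s_3·…·s_x.
  l_2 = 0.29700
  l_3 = 0.08732
  l_4 = 0.03397
R₀ = Σ l_x m_x:
  age 2: 0.29700 × 0 = 0.0000
  age 3: 0.08732 × 782 = 68.2842
  age 4: 0.03397 × 699 = 23.7450
R₀ = 0.0000 + 68.2842 + 23.7450 = 92.0293

92.03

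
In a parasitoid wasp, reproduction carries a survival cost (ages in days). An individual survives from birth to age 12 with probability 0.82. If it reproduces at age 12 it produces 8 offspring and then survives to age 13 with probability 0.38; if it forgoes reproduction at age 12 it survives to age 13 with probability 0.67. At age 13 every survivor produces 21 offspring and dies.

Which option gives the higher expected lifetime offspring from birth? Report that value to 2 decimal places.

breed at age 12: R₀ = 0.82 × (8 + 0.38 × 21) = 0.82 × 15.9800 = 13.1036
delay to age 13: R₀ = 0.82 × (0.67 × 21) = 0.82 × 14.0700 = 11.5374
Higher: breed at age 12 (13.1036).

13.10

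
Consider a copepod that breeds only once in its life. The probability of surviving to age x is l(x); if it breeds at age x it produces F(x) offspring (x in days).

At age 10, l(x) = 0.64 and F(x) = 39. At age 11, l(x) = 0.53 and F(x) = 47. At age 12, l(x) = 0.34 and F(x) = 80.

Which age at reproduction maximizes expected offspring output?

12

Expected offspring if breeding at age x = l(x) × F(x):
  age 10: 0.64 × 39 = 24.960
  age 11: 0.53 × 47 = 24.910
  age 12: 0.34 × 80 = 27.200
Maximum at age 12 (27.200).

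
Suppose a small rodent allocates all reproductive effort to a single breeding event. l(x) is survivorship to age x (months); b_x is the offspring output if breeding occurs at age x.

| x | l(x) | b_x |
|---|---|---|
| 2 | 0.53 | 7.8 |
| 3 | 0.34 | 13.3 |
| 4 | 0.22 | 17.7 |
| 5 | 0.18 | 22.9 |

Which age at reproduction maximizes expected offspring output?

3

Expected offspring if breeding at age x = l(x) × b_x:
  age 2: 0.53 × 7.8 = 4.134
  age 3: 0.34 × 13.3 = 4.522
  age 4: 0.22 × 17.7 = 3.894
  age 5: 0.18 × 22.9 = 4.122
Maximum at age 3 (4.522).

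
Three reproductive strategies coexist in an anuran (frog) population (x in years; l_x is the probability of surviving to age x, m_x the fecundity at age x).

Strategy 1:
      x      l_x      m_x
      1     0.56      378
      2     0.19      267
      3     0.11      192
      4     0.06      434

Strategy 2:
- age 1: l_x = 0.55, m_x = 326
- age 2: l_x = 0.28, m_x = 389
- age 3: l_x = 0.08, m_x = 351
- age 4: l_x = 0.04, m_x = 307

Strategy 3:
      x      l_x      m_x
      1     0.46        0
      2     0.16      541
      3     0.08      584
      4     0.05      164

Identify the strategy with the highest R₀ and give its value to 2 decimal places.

328.58

Strategy 1: R₀ = 0.56×378 + 0.19×267 + 0.11×192 + 0.06×434 = 309.5700
Strategy 2: R₀ = 0.55×326 + 0.28×389 + 0.08×351 + 0.04×307 = 328.5800
Strategy 3: R₀ = 0.46×0 + 0.16×541 + 0.08×584 + 0.05×164 = 141.4800
Highest R₀: strategy 2 with 328.5800.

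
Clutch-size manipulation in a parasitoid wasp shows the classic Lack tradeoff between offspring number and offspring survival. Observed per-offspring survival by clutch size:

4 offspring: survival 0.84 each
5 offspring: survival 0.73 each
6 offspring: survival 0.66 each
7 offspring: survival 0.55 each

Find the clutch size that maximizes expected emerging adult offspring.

Expected emerging adult offspring = c × s(c):
  c=4: 4 × 0.84 = 3.360
  c=5: 5 × 0.73 = 3.650
  c=6: 6 × 0.66 = 3.960
  c=7: 7 × 0.55 = 3.850
Maximum at c = 6 (3.960 emerging adult offspring).

6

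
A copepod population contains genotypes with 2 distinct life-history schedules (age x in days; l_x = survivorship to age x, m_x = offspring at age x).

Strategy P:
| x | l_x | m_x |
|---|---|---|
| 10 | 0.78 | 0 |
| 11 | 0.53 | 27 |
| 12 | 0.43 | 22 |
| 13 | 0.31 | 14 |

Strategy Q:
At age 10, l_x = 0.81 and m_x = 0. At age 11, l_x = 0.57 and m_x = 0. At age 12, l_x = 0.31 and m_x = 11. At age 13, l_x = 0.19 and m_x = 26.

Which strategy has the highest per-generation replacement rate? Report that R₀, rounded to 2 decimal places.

Strategy P: R₀ = 0.78×0 + 0.53×27 + 0.43×22 + 0.31×14 = 28.1100
Strategy Q: R₀ = 0.81×0 + 0.57×0 + 0.31×11 + 0.19×26 = 8.3500
Highest R₀: strategy P with 28.1100.

28.11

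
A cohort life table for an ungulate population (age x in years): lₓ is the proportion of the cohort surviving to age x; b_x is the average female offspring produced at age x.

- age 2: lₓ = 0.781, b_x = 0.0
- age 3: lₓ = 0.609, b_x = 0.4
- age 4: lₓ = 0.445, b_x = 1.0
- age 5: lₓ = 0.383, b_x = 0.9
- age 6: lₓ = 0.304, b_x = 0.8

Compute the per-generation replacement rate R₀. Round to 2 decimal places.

R₀ = Σ lₓ b_x:
  age 2: 0.781 × 0.0 = 0.0000
  age 3: 0.609 × 0.4 = 0.2436
  age 4: 0.445 × 1.0 = 0.4450
  age 5: 0.383 × 0.9 = 0.3447
  age 6: 0.304 × 0.8 = 0.2432
R₀ = 0.0000 + 0.2436 + 0.4450 + 0.3447 + 0.2432 = 1.2765

1.28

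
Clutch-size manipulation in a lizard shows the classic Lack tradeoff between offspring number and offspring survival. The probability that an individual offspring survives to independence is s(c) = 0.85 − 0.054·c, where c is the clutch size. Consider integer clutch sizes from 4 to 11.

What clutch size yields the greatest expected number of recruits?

Expected recruits = c × s(c):
  c=4: 4 × 0.634 = 2.536
  c=5: 5 × 0.580 = 2.900
  c=6: 6 × 0.526 = 3.156
  c=7: 7 × 0.472 = 3.304
  c=8: 8 × 0.418 = 3.344
  c=9: 9 × 0.364 = 3.276
  c=10: 10 × 0.310 = 3.100
  c=11: 11 × 0.256 = 2.816
Maximum at c = 8 (3.344 recruits).

8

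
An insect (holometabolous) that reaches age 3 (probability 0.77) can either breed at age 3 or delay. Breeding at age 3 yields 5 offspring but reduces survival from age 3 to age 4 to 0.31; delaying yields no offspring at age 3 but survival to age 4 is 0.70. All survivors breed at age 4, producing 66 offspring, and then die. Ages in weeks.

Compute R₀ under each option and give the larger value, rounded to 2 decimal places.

breed at age 3: R₀ = 0.77 × (5 + 0.31 × 66) = 0.77 × 25.4600 = 19.6042
delay to age 4: R₀ = 0.77 × (0.70 × 66) = 0.77 × 46.2000 = 35.5740
Higher: delay to age 4 (35.5740).

35.57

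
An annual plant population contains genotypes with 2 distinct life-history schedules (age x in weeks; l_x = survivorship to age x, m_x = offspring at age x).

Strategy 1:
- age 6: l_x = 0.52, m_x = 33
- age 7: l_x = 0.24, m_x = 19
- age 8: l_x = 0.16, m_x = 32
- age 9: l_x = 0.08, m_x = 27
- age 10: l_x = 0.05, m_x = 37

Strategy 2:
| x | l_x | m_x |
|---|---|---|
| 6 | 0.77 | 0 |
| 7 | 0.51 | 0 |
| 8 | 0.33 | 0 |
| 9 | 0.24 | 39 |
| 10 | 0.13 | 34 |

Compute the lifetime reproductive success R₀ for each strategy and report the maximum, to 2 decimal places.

Strategy 1: R₀ = 0.52×33 + 0.24×19 + 0.16×32 + 0.08×27 + 0.05×37 = 30.8500
Strategy 2: R₀ = 0.77×0 + 0.51×0 + 0.33×0 + 0.24×39 + 0.13×34 = 13.7800
Highest R₀: strategy 1 with 30.8500.

30.85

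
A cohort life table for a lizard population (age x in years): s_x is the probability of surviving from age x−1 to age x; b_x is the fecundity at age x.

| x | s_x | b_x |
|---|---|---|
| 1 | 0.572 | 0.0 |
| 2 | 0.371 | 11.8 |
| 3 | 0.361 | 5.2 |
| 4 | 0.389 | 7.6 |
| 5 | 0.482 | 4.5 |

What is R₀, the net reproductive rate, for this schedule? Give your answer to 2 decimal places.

Survivorship from birth: l_x = s_1·s_2·…·s_x.
  l_1 = 0.57200
  l_2 = 0.21221
  l_3 = 0.07661
  l_4 = 0.02980
  l_5 = 0.01436
R₀ = Σ l_x b_x:
  age 1: 0.57200 × 0.0 = 0.0000
  age 2: 0.21221 × 11.8 = 2.5041
  age 3: 0.07661 × 5.2 = 0.3984
  age 4: 0.02980 × 7.6 = 0.2265
  age 5: 0.01436 × 4.5 = 0.0646
R₀ = 0.0000 + 2.5041 + 0.3984 + 0.2265 + 0.0646 = 3.1936

3.19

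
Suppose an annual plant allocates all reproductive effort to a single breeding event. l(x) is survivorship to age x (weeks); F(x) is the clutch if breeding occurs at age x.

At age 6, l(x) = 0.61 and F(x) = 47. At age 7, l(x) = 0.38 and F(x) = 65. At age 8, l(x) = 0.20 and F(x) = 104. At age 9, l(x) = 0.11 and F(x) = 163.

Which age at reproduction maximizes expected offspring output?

6

Expected offspring if breeding at age x = l(x) × F(x):
  age 6: 0.61 × 47 = 28.670
  age 7: 0.38 × 65 = 24.700
  age 8: 0.20 × 104 = 20.800
  age 9: 0.11 × 163 = 17.930
Maximum at age 6 (28.670).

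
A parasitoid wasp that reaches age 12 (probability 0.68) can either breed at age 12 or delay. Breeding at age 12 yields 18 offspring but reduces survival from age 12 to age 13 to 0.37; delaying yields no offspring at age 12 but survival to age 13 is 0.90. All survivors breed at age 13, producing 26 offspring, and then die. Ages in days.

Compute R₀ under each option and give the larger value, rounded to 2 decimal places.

18.78

breed at age 12: R₀ = 0.68 × (18 + 0.37 × 26) = 0.68 × 27.6200 = 18.7816
delay to age 13: R₀ = 0.68 × (0.90 × 26) = 0.68 × 23.4000 = 15.9120
Higher: breed at age 12 (18.7816).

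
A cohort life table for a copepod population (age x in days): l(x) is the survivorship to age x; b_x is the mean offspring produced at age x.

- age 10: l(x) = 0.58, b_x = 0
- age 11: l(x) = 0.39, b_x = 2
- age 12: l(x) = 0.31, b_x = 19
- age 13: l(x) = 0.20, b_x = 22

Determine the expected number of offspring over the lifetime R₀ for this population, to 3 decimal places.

R₀ = Σ l(x) b_x:
  age 10: 0.58 × 0 = 0.0000
  age 11: 0.39 × 2 = 0.7800
  age 12: 0.31 × 19 = 5.8900
  age 13: 0.20 × 22 = 4.4000
R₀ = 0.0000 + 0.7800 + 5.8900 + 4.4000 = 11.0700

11.070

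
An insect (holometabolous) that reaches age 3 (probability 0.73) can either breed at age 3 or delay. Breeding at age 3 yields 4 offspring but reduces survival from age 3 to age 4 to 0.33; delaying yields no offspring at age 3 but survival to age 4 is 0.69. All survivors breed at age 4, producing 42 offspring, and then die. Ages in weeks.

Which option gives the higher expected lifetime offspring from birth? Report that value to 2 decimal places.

breed at age 3: R₀ = 0.73 × (4 + 0.33 × 42) = 0.73 × 17.8600 = 13.0378
delay to age 4: R₀ = 0.73 × (0.69 × 42) = 0.73 × 28.9800 = 21.1554
Higher: delay to age 4 (21.1554).

21.16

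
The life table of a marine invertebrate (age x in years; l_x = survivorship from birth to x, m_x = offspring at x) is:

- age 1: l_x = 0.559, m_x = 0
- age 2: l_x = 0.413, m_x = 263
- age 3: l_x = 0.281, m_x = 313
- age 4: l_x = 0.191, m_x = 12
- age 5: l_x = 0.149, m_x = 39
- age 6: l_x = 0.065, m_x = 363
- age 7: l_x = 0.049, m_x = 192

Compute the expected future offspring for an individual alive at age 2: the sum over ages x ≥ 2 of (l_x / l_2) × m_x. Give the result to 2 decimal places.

575.49

l_2 = 0.413. Conditional survival from age 2 to x is l_x / l_2.
  x=2: (0.413/0.413) × 263 = 263.0000
  x=3: (0.281/0.413) × 313 = 212.9613
  x=4: (0.191/0.413) × 12 = 5.5496
  x=5: (0.149/0.413) × 39 = 14.0702
  x=6: (0.065/0.413) × 363 = 57.1308
  x=7: (0.049/0.413) × 192 = 22.7797
Sum = 263.0000 + 212.9613 + 5.5496 + 14.0702 + 57.1308 + 22.7797 = 575.4915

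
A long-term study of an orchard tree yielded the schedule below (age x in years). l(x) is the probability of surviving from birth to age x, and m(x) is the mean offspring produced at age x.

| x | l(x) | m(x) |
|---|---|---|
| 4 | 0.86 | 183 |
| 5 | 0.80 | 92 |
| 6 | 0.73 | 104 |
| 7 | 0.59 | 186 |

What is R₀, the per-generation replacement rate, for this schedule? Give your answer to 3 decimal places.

416.640

R₀ = Σ l(x) m(x):
  age 4: 0.86 × 183 = 157.3800
  age 5: 0.80 × 92 = 73.6000
  age 6: 0.73 × 104 = 75.9200
  age 7: 0.59 × 186 = 109.7400
R₀ = 157.3800 + 73.6000 + 75.9200 + 109.7400 = 416.6400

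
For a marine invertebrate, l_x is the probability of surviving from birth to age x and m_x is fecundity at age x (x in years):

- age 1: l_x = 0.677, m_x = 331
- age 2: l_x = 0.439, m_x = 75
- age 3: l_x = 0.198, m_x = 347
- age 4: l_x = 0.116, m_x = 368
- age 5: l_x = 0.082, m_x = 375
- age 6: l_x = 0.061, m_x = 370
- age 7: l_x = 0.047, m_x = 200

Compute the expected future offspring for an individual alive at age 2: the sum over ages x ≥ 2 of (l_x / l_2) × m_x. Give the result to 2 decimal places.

471.62

l_2 = 0.439. Conditional survival from age 2 to x is l_x / l_2.
  x=2: (0.439/0.439) × 75 = 75.0000
  x=3: (0.198/0.439) × 347 = 156.5057
  x=4: (0.116/0.439) × 368 = 97.2392
  x=5: (0.082/0.439) × 375 = 70.0456
  x=6: (0.061/0.439) × 370 = 51.4123
  x=7: (0.047/0.439) × 200 = 21.4123
Sum = 75.0000 + 156.5057 + 97.2392 + 70.0456 + 51.4123 + 21.4123 = 471.6150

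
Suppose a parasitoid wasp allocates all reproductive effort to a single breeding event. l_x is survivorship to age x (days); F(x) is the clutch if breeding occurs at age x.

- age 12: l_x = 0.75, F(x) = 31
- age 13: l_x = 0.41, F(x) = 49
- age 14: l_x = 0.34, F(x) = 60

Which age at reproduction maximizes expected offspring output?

12

Expected offspring if breeding at age x = l_x × F(x):
  age 12: 0.75 × 31 = 23.250
  age 13: 0.41 × 49 = 20.090
  age 14: 0.34 × 60 = 20.400
Maximum at age 12 (23.250).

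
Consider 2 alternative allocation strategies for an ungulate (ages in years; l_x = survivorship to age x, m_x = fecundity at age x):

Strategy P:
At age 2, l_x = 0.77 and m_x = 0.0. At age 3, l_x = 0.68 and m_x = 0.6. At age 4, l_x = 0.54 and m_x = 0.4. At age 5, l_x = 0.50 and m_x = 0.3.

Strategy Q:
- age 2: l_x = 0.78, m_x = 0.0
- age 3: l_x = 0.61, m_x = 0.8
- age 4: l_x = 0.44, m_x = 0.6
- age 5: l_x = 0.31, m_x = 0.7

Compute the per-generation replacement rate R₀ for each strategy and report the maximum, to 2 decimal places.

Strategy P: R₀ = 0.77×0.0 + 0.68×0.6 + 0.54×0.4 + 0.50×0.3 = 0.7740
Strategy Q: R₀ = 0.78×0.0 + 0.61×0.8 + 0.44×0.6 + 0.31×0.7 = 0.9690
Highest R₀: strategy Q with 0.9690.

0.97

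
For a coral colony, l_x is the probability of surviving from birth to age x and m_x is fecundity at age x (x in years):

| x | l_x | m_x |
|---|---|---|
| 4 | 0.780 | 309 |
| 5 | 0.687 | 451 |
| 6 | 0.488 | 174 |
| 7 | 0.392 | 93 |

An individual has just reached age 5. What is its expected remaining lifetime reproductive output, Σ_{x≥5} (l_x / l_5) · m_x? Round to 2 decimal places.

627.66

l_5 = 0.687. Conditional survival from age 5 to x is l_x / l_5.
  x=5: (0.687/0.687) × 451 = 451.0000
  x=6: (0.488/0.687) × 174 = 123.5983
  x=7: (0.392/0.687) × 93 = 53.0655
Sum = 451.0000 + 123.5983 + 53.0655 = 627.6638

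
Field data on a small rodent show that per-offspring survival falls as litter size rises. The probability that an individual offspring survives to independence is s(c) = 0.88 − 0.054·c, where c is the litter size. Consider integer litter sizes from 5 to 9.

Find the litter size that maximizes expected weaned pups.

Expected weaned pups = c × s(c):
  c=5: 5 × 0.610 = 3.050
  c=6: 6 × 0.556 = 3.336
  c=7: 7 × 0.502 = 3.514
  c=8: 8 × 0.448 = 3.584
  c=9: 9 × 0.394 = 3.546
Maximum at c = 8 (3.584 weaned pups).

8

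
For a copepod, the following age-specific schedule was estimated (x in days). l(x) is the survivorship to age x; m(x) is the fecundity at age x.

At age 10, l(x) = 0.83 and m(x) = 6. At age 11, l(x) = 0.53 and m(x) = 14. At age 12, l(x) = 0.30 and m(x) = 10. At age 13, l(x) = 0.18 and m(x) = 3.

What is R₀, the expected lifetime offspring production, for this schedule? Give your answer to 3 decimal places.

15.940

R₀ = Σ l(x) m(x):
  age 10: 0.83 × 6 = 4.9800
  age 11: 0.53 × 14 = 7.4200
  age 12: 0.30 × 10 = 3.0000
  age 13: 0.18 × 3 = 0.5400
R₀ = 4.9800 + 7.4200 + 3.0000 + 0.5400 = 15.9400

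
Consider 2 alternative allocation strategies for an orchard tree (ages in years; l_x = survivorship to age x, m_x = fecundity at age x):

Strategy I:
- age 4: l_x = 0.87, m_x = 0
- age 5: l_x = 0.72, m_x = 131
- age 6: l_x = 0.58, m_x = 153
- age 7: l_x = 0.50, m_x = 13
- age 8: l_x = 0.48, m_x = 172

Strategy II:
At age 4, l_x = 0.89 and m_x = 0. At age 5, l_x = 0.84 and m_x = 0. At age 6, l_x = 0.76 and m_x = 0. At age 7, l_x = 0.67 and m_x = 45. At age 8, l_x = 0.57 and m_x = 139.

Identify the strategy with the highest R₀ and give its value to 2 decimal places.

272.12

Strategy I: R₀ = 0.87×0 + 0.72×131 + 0.58×153 + 0.50×13 + 0.48×172 = 272.1200
Strategy II: R₀ = 0.89×0 + 0.84×0 + 0.76×0 + 0.67×45 + 0.57×139 = 109.3800
Highest R₀: strategy I with 272.1200.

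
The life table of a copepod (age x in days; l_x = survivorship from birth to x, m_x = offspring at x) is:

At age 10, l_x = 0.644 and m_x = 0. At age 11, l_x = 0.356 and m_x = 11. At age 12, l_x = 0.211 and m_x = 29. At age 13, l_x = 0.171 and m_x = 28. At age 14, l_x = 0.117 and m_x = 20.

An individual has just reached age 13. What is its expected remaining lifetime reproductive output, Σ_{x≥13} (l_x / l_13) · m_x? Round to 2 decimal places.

41.68

l_13 = 0.171. Conditional survival from age 13 to x is l_x / l_13.
  x=13: (0.171/0.171) × 28 = 28.0000
  x=14: (0.117/0.171) × 20 = 13.6842
Sum = 28.0000 + 13.6842 = 41.6842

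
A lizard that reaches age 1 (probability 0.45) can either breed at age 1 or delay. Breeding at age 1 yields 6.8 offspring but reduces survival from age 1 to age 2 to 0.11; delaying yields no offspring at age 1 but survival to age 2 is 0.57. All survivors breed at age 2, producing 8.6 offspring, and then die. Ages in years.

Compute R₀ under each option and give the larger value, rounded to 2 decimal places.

3.49

breed at age 1: R₀ = 0.45 × (6.8 + 0.11 × 8.6) = 0.45 × 7.7460 = 3.4857
delay to age 2: R₀ = 0.45 × (0.57 × 8.6) = 0.45 × 4.9020 = 2.2059
Higher: breed at age 1 (3.4857).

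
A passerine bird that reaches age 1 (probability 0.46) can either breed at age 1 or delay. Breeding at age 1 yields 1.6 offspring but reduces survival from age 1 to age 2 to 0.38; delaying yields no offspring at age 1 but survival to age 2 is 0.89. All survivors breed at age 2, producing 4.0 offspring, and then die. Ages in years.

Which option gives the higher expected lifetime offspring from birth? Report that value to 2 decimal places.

1.64

breed at age 1: R₀ = 0.46 × (1.6 + 0.38 × 4.0) = 0.46 × 3.1200 = 1.4352
delay to age 2: R₀ = 0.46 × (0.89 × 4.0) = 0.46 × 3.5600 = 1.6376
Higher: delay to age 2 (1.6376).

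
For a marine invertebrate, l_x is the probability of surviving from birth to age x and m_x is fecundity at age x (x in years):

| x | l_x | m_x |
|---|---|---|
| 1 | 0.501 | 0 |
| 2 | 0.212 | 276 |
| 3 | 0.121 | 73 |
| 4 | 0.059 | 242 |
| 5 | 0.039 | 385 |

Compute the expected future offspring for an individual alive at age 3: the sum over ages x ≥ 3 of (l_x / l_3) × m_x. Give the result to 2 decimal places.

l_3 = 0.121. Conditional survival from age 3 to x is l_x / l_3.
  x=3: (0.121/0.121) × 73 = 73.0000
  x=4: (0.059/0.121) × 242 = 118.0000
  x=5: (0.039/0.121) × 385 = 124.0909
Sum = 73.0000 + 118.0000 + 124.0909 = 315.0909

315.09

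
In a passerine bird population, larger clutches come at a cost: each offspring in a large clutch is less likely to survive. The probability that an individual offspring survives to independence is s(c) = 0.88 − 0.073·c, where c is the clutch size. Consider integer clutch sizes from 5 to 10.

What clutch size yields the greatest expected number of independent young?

Expected independent young = c × s(c):
  c=5: 5 × 0.515 = 2.575
  c=6: 6 × 0.442 = 2.652
  c=7: 7 × 0.369 = 2.583
  c=8: 8 × 0.296 = 2.368
  c=9: 9 × 0.223 = 2.007
  c=10: 10 × 0.150 = 1.500
Maximum at c = 6 (2.652 independent young).

6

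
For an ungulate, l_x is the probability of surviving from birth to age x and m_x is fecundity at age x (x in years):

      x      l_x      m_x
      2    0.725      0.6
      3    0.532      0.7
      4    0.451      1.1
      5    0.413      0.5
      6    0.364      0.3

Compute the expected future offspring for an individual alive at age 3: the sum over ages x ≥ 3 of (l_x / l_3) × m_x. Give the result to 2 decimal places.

2.23

l_3 = 0.532. Conditional survival from age 3 to x is l_x / l_3.
  x=3: (0.532/0.532) × 0.7 = 0.7000
  x=4: (0.451/0.532) × 1.1 = 0.9325
  x=5: (0.413/0.532) × 0.5 = 0.3882
  x=6: (0.364/0.532) × 0.3 = 0.2053
Sum = 0.7000 + 0.9325 + 0.3882 + 0.2053 = 2.2259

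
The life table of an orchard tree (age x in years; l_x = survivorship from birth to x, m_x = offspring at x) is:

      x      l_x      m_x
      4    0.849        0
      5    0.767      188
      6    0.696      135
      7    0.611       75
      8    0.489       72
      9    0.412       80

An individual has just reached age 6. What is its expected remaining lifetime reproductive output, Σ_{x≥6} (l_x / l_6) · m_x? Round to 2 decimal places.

l_6 = 0.696. Conditional survival from age 6 to x is l_x / l_6.
  x=6: (0.696/0.696) × 135 = 135.0000
  x=7: (0.611/0.696) × 75 = 65.8405
  x=8: (0.489/0.696) × 72 = 50.5862
  x=9: (0.412/0.696) × 80 = 47.3563
Sum = 135.0000 + 65.8405 + 50.5862 + 47.3563 = 298.7830

298.78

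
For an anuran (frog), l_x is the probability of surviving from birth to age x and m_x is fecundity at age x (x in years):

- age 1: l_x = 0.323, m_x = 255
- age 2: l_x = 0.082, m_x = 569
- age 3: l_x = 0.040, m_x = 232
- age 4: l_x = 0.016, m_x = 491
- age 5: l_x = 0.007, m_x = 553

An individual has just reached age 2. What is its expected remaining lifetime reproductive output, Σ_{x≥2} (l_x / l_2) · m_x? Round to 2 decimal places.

l_2 = 0.082. Conditional survival from age 2 to x is l_x / l_2.
  x=2: (0.082/0.082) × 569 = 569.0000
  x=3: (0.040/0.082) × 232 = 113.1707
  x=4: (0.016/0.082) × 491 = 95.8049
  x=5: (0.007/0.082) × 553 = 47.2073
Sum = 569.0000 + 113.1707 + 95.8049 + 47.2073 = 825.1829

825.18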